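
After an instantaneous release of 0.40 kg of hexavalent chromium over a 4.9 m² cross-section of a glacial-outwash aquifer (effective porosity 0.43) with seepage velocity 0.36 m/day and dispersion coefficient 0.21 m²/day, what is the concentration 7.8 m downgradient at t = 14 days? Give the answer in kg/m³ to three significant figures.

0.0163 kg/m³

For an instantaneous plane source, C(x,t) = M/(n_e·A·√(4πDt)) · exp(−(x−vt)²/(4Dt)), with n_e·A the pore (flow) area.
Plume center vt = 0.36 × 14 = 5.04 m, so the well at 7.8 m is 2.76 m downgradient of the peak.
√(4πDt) = 6.078 m, giving peak height M/(n_e·A·√(4πDt)) = 0.40/(0.43 × 4.9 × 6.078) = 0.03123 kg/m³.
(x−vt)²/(4Dt) = (2.76)²/(4 × 0.21 × 14) = 0.6478; exp(−0.6478) = 0.5232.
C = 0.03123 × 0.5232 = 0.0163 kg/m³.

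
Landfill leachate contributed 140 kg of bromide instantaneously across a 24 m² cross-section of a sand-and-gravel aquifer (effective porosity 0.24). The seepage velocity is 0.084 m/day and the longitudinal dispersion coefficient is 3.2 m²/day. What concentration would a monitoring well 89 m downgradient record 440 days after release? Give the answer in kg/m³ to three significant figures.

For an instantaneous plane source, C(x,t) = M/(n_e·A·√(4πDt)) · exp(−(x−vt)²/(4Dt)), with n_e·A the pore (flow) area.
Plume center vt = 0.084 × 440 = 36.96 m, so the well at 89 m is 52.04 m downgradient of the peak.
√(4πDt) = 133.0 m, giving peak height M/(n_e·A·√(4πDt)) = 140/(0.24 × 24 × 133.0) = 0.1827 kg/m³.
(x−vt)²/(4Dt) = (52.04)²/(4 × 3.2 × 440) = 0.4809; exp(−0.4809) = 0.6182.
C = 0.1827 × 0.6182 = 0.113 kg/m³.

0.113 kg/m³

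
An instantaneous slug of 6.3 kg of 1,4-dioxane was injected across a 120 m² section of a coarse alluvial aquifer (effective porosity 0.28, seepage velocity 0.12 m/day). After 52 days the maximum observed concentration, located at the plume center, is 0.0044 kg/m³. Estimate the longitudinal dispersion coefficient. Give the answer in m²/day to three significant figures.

At the plume center C_max = M/(n_e·A·√(4πDt)), so D = M²/(4πt·(n_e·A·C_max)²).
n_e·A·C_max = 0.28 × 120 × 0.0044 = 0.1478 kg/m.
D = 6.3²/(4π × 52 × 0.1478²) = 2.78 m²/day.

2.78 m²/day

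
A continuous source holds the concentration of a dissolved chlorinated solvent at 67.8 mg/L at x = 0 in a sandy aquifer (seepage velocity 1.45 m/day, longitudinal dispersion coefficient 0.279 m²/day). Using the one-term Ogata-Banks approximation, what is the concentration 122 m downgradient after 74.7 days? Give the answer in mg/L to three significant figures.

1.15 mg/L

For a continuous step input, C/C₀ ≈ ½·erfc((x−vt)/(2√(Dt))).
vt = 1.45 × 74.7 = 108.315 m and 2√(Dt) = 2√(0.279 × 74.7) = 9.130 m.
Argument (x−vt)/(2√(Dt)) = (122 − 108.315)/9.130 = 1.499; ½·erfc(1.499) = 0.01701.
C = 67.8 × 0.01701 = 1.15 mg/L.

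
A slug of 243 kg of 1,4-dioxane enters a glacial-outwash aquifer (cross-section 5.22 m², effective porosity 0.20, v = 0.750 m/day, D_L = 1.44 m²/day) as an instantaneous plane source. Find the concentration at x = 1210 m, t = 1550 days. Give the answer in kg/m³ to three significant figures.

1.08 kg/m³

For an instantaneous plane source, C(x,t) = M/(n_e·A·√(4πDt)) · exp(−(x−vt)²/(4Dt)), with n_e·A the pore (flow) area.
Plume center vt = 0.750 × 1550 = 1162.5 m, so the well at 1210 m is 47.5 m downgradient of the peak.
√(4πDt) = 167.5 m, giving peak height M/(n_e·A·√(4πDt)) = 243/(0.20 × 5.22 × 167.5) = 1.390 kg/m³.
(x−vt)²/(4Dt) = (47.5)²/(4 × 1.44 × 1550) = 0.2527; exp(−0.2527) = 0.7767.
C = 1.390 × 0.7767 = 1.08 kg/m³.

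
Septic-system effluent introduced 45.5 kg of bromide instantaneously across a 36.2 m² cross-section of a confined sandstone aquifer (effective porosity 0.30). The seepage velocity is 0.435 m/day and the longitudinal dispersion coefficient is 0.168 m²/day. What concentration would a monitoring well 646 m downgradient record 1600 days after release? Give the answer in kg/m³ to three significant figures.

For an instantaneous plane source, C(x,t) = M/(n_e·A·√(4πDt)) · exp(−(x−vt)²/(4Dt)), with n_e·A the pore (flow) area.
Plume center vt = 0.435 × 1600 = 696 m, so the well at 646 m is 50 m upgradient of the peak.
√(4πDt) = 58.12 m, giving peak height M/(n_e·A·√(4πDt)) = 45.5/(0.30 × 36.2 × 58.12) = 0.07209 kg/m³.
(x−vt)²/(4Dt) = (-50)²/(4 × 0.168 × 1600) = 2.325; exp(−2.325) = 0.09778.
C = 0.07209 × 0.09778 = 0.00705 kg/m³.

0.00705 kg/m³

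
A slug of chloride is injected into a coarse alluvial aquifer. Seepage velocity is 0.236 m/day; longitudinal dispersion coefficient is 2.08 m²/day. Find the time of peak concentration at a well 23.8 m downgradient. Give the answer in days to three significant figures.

For the 1D instantaneous-source solution, setting ∂C/∂t = 0 at fixed x gives v²t² + 2Dt − x² = 0, so t = (√(D² + v²x²) − D)/v².
√(D² + v²x²) = √(2.08² + 0.236² × 23.8²) = 5.990; v² = 0.055696.
t = (5.990 − 2.08)/0.055696 = 70.2 days (vs. the pure-advection estimate x/v = 101 d).

70.2 days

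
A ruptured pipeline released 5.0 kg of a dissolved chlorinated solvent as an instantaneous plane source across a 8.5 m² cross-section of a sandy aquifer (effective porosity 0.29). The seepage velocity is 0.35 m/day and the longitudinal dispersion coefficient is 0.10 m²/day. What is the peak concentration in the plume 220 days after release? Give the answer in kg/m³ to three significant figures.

The peak of an instantaneous 1D plume sits at x = vt; there the Gaussian factor is 1 and C_max = M/(n_e·A·√(4πDt)), where n_e·A is the pore area the mass is dissolved in.
√(4πDt) = √(4π × 0.10 × 220) = 16.63 m, so C_max = 5.0/(0.29 × 8.5 × 16.63) = 0.122 kg/m³.

0.122 kg/m³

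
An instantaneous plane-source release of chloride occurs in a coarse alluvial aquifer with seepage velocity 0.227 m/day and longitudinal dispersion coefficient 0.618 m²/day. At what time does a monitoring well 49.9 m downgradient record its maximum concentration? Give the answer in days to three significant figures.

208 days

For the 1D instantaneous-source solution, setting ∂C/∂t = 0 at fixed x gives v²t² + 2Dt − x² = 0, so t = (√(D² + v²x²) − D)/v².
√(D² + v²x²) = √(0.618² + 0.227² × 49.9²) = 11.34; v² = 0.051529.
t = (11.34 − 0.618)/0.051529 = 208 days (vs. the pure-advection estimate x/v = 220 d).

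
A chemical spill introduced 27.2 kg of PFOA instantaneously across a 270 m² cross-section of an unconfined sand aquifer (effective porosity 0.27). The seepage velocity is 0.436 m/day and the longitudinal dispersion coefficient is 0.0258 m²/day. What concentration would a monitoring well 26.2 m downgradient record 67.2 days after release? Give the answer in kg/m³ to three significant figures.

For an instantaneous plane source, C(x,t) = M/(n_e·A·√(4πDt)) · exp(−(x−vt)²/(4Dt)), with n_e·A the pore (flow) area.
Plume center vt = 0.436 × 67.2 = 29.2992 m, so the well at 26.2 m is 3.0992 m upgradient of the peak.
√(4πDt) = 4.668 m, giving peak height M/(n_e·A·√(4πDt)) = 27.2/(0.27 × 270 × 4.668) = 0.07993 kg/m³.
(x−vt)²/(4Dt) = (-3.0992)²/(4 × 0.0258 × 67.2) = 1.385; exp(−1.385) = 0.2503.
C = 0.07993 × 0.2503 = 0.0200 kg/m³.

0.0200 kg/m³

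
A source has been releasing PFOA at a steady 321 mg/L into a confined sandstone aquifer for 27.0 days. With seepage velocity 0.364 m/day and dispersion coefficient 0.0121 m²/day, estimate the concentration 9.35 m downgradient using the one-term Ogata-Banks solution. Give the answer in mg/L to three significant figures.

For a continuous step input, C/C₀ ≈ ½·erfc((x−vt)/(2√(Dt))).
vt = 0.364 × 27.0 = 9.828 m and 2√(Dt) = 2√(0.0121 × 27.0) = 1.143 m.
Argument (x−vt)/(2√(Dt)) = (9.35 − 9.828)/1.143 = -0.4182; ½·erfc(-0.4182) = 0.7229.
C = 321 × 0.7229 = 232 mg/L.

232 mg/L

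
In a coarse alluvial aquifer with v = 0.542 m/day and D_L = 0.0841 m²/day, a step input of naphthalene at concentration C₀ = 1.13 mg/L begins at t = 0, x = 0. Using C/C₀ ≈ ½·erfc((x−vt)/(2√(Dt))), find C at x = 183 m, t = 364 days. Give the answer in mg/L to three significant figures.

1.09 mg/L

For a continuous step input, C/C₀ ≈ ½·erfc((x−vt)/(2√(Dt))).
vt = 0.542 × 364 = 197.288 m and 2√(Dt) = 2√(0.0841 × 364) = 11.07 m.
Argument (x−vt)/(2√(Dt)) = (183 − 197.288)/11.07 = -1.291; ½·erfc(-1.291) = 0.9661.
C = 1.13 × 0.9661 = 1.09 mg/L.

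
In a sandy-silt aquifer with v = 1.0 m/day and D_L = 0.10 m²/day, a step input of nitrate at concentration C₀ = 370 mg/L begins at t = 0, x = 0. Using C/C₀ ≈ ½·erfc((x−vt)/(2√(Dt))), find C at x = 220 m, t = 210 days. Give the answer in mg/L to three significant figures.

22.7 mg/L

For a continuous step input, C/C₀ ≈ ½·erfc((x−vt)/(2√(Dt))).
vt = 1.0 × 210 = 210 m and 2√(Dt) = 2√(0.10 × 210) = 9.165 m.
Argument (x−vt)/(2√(Dt)) = (220 − 210)/9.165 = 1.091; ½·erfc(1.091) = 0.06143.
C = 370 × 0.06143 = 22.7 mg/L.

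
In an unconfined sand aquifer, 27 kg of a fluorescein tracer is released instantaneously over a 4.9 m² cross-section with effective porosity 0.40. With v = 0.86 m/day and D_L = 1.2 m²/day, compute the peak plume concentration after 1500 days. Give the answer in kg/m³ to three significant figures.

The peak of an instantaneous 1D plume sits at x = vt; there the Gaussian factor is 1 and C_max = M/(n_e·A·√(4πDt)), where n_e·A is the pore area the mass is dissolved in.
√(4πDt) = √(4π × 1.2 × 1500) = 150.4 m, so C_max = 27/(0.40 × 4.9 × 150.4) = 0.0916 kg/m³.

0.0916 kg/m³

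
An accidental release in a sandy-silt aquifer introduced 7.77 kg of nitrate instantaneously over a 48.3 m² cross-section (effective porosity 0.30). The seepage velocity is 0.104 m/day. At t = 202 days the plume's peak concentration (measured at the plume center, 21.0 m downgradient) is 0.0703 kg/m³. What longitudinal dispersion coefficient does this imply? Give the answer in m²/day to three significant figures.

At the plume center C_max = M/(n_e·A·√(4πDt)), so D = M²/(4πt·(n_e·A·C_max)²).
n_e·A·C_max = 0.30 × 48.3 × 0.0703 = 1.019 kg/m.
D = 7.77²/(4π × 202 × 1.019²) = 0.0229 m²/day.

0.0229 m²/day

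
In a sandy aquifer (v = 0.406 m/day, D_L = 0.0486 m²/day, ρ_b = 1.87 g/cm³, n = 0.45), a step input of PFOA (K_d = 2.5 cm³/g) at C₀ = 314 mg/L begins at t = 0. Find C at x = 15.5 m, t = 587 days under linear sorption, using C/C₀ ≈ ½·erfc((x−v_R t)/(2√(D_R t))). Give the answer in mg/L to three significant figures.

312 mg/L

Retardation factor R = 1 + ρ_b·K_d/n = 1 + 1.87 × 2.5/0.45 = 11.39.
Sorption retards both mechanisms: v_R = v/R = 0.03565 m/day, D_R = D/R = 0.004267 m²/day.
v_R·t = 0.03565 × 587 = 20.92655 m; 2√(D_R t) = 3.165 m; argument = (15.5 − 20.92655)/3.165 = -1.715.
C = C₀ × ½·erfc(-1.715) = 314 × 0.9924 = 312 mg/L.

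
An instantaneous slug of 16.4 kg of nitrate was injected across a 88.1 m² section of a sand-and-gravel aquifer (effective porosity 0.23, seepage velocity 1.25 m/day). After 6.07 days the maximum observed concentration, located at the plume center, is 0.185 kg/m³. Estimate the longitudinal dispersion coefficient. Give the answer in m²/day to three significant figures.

At the plume center C_max = M/(n_e·A·√(4πDt)), so D = M²/(4πt·(n_e·A·C_max)²).
n_e·A·C_max = 0.23 × 88.1 × 0.185 = 3.749 kg/m.
D = 16.4²/(4π × 6.07 × 3.749²) = 0.251 m²/day.

0.251 m²/day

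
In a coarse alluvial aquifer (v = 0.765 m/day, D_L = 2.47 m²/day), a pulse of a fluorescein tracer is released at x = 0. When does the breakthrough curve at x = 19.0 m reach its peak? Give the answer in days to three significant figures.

For the 1D instantaneous-source solution, setting ∂C/∂t = 0 at fixed x gives v²t² + 2Dt − x² = 0, so t = (√(D² + v²x²) − D)/v².
√(D² + v²x²) = √(2.47² + 0.765² × 19.0²) = 14.74; v² = 0.585225.
t = (14.74 − 2.47)/0.585225 = 21.0 days (vs. the pure-advection estimate x/v = 24.8 d).

21.0 days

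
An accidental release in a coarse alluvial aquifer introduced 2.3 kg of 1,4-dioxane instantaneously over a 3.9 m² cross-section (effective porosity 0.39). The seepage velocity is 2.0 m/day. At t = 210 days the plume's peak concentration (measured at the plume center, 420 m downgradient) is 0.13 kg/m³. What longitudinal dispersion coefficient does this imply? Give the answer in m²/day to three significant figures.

At the plume center C_max = M/(n_e·A·√(4πDt)), so D = M²/(4πt·(n_e·A·C_max)²).
n_e·A·C_max = 0.39 × 3.9 × 0.13 = 0.1977 kg/m.
D = 2.3²/(4π × 210 × 0.1977²) = 0.0513 m²/day.

0.0513 m²/day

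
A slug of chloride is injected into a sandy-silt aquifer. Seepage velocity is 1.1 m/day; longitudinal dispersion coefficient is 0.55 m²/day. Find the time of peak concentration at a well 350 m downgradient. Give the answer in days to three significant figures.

For the 1D instantaneous-source solution, setting ∂C/∂t = 0 at fixed x gives v²t² + 2Dt − x² = 0, so t = (√(D² + v²x²) − D)/v².
√(D² + v²x²) = √(0.55² + 1.1² × 350²) = 385.0; v² = 1.21.
t = (385.0 − 0.55)/1.21 = 318 days (vs. the pure-advection estimate x/v = 318 d).

318 days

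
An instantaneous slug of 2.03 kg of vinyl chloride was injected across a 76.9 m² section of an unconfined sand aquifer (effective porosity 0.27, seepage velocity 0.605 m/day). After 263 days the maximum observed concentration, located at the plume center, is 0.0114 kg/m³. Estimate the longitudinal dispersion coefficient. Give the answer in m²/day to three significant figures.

0.0223 m²/day

At the plume center C_max = M/(n_e·A·√(4πDt)), so D = M²/(4πt·(n_e·A·C_max)²).
n_e·A·C_max = 0.27 × 76.9 × 0.0114 = 0.2367 kg/m.
D = 2.03²/(4π × 263 × 0.2367²) = 0.0223 m²/day.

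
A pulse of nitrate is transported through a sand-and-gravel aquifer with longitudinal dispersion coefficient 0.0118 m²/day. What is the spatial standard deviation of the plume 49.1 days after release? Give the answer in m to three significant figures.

1.08 m

Dispersive spreading gives a Gaussian with σ² = 2Dt; advection only shifts the center.
σ = √(2 × 0.0118 × 49.1) = 1.08 m.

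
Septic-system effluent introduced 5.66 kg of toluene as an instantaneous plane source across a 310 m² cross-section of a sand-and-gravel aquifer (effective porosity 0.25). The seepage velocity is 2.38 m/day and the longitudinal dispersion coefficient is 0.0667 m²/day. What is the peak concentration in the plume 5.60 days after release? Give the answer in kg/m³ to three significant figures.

0.0337 kg/m³

The peak of an instantaneous 1D plume sits at x = vt; there the Gaussian factor is 1 and C_max = M/(n_e·A·√(4πDt)), where n_e·A is the pore area the mass is dissolved in.
√(4πDt) = √(4π × 0.0667 × 5.60) = 2.167 m, so C_max = 5.66/(0.25 × 310 × 2.167) = 0.0337 kg/m³.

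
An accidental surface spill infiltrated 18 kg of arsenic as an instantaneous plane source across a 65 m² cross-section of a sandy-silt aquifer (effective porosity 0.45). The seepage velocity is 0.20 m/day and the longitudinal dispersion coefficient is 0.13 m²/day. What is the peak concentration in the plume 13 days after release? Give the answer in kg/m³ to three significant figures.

The peak of an instantaneous 1D plume sits at x = vt; there the Gaussian factor is 1 and C_max = M/(n_e·A·√(4πDt)), where n_e·A is the pore area the mass is dissolved in.
√(4πDt) = √(4π × 0.13 × 13) = 4.608 m, so C_max = 18/(0.45 × 65 × 4.608) = 0.134 kg/m³.

0.134 kg/m³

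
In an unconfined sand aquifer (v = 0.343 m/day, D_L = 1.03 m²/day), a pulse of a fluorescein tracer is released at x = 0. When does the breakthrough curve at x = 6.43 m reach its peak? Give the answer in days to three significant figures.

11.9 days

For the 1D instantaneous-source solution, setting ∂C/∂t = 0 at fixed x gives v²t² + 2Dt − x² = 0, so t = (√(D² + v²x²) − D)/v².
√(D² + v²x²) = √(1.03² + 0.343² × 6.43²) = 2.434; v² = 0.117649.
t = (2.434 − 1.03)/0.117649 = 11.9 days (vs. the pure-advection estimate x/v = 18.7 d).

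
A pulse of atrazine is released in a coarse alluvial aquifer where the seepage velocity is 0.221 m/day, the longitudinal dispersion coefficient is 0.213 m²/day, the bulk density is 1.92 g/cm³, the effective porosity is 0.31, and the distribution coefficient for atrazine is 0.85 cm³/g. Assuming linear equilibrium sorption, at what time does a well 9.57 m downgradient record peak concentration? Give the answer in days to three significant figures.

245 days

Retardation factor R = 1 + ρ_b·K_d/n = 1 + 1.92 × 0.85/0.31 = 6.265.
Sorption retards both mechanisms: v_R = v/R = 0.03528 m/day, D_R = D/R = 0.03400 m²/day.
Peak time from v_R²t² + 2D_R t − x² = 0: t = (√(D_R² + v_R²x²) − D_R)/v_R².
√(D_R² + v_R²x²) = √(0.03400² + 0.03528² × 9.57²) = 0.3393; v_R² = 0.001245.
t = (0.3393 − 0.03400)/0.001245 = 245 days.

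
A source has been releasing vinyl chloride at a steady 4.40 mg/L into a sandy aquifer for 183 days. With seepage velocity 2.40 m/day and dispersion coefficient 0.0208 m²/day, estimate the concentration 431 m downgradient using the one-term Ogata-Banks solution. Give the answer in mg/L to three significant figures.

For a continuous step input, C/C₀ ≈ ½·erfc((x−vt)/(2√(Dt))).
vt = 2.40 × 183 = 439.2 m and 2√(Dt) = 2√(0.0208 × 183) = 3.902 m.
Argument (x−vt)/(2√(Dt)) = (431 − 439.2)/3.902 = -2.101; ½·erfc(-2.101) = 0.9985.
C = 4.40 × 0.9985 = 4.39 mg/L.

4.39 mg/L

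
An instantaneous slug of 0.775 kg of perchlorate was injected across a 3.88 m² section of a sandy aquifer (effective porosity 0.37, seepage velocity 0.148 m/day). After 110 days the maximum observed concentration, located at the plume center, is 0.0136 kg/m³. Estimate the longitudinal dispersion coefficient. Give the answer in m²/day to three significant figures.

At the plume center C_max = M/(n_e·A·√(4πDt)), so D = M²/(4πt·(n_e·A·C_max)²).
n_e·A·C_max = 0.37 × 3.88 × 0.0136 = 0.01952 kg/m.
D = 0.775²/(4π × 110 × 0.01952²) = 1.14 m²/day.

1.14 m²/day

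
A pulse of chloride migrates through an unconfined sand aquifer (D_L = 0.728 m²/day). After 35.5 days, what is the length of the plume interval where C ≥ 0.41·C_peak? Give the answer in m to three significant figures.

The plume is Gaussian with σ = √(2Dt) = √(2 × 0.728 × 35.5) = 7.189 m.
C/C_peak = exp(−Δx²/(2σ²)) = 0.41 ⇒ Δx = σ·√(−2 ln 0.41) = 7.189 × 1.335 = 9.597 m.
Width = 2Δx = 19.2 m.

19.2 m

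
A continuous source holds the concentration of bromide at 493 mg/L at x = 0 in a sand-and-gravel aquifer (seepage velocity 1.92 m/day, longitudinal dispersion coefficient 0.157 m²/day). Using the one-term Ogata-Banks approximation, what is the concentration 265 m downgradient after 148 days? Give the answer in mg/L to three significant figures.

For a continuous step input, C/C₀ ≈ ½·erfc((x−vt)/(2√(Dt))).
vt = 1.92 × 148 = 284.16 m and 2√(Dt) = 2√(0.157 × 148) = 9.641 m.
Argument (x−vt)/(2√(Dt)) = (265 − 284.16)/9.641 = -1.987; ½·erfc(-1.987) = 0.9975.
C = 493 × 0.9975 = 492 mg/L.

492 mg/L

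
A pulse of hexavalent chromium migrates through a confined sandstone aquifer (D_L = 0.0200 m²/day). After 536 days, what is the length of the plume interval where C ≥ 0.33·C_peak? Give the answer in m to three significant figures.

13.8 m

The plume is Gaussian with σ = √(2Dt) = √(2 × 0.0200 × 536) = 4.630 m.
C/C_peak = exp(−Δx²/(2σ²)) = 0.33 ⇒ Δx = σ·√(−2 ln 0.33) = 4.630 × 1.489 = 6.894 m.
Width = 2Δx = 13.8 m.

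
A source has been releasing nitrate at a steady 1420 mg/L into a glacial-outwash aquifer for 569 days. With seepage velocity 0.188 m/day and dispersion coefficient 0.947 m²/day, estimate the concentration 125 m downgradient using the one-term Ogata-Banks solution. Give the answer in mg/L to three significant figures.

414 mg/L

For a continuous step input, C/C₀ ≈ ½·erfc((x−vt)/(2√(Dt))).
vt = 0.188 × 569 = 106.972 m and 2√(Dt) = 2√(0.947 × 569) = 46.43 m.
Argument (x−vt)/(2√(Dt)) = (125 − 106.972)/46.43 = 0.3883; ½·erfc(0.3883) = 0.2915.
C = 1420 × 0.2915 = 414 mg/L.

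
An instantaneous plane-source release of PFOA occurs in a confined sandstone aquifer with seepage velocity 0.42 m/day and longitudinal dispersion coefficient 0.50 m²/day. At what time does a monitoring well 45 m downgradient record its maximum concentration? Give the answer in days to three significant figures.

104 days

For the 1D instantaneous-source solution, setting ∂C/∂t = 0 at fixed x gives v²t² + 2Dt − x² = 0, so t = (√(D² + v²x²) − D)/v².
√(D² + v²x²) = √(0.50² + 0.42² × 45²) = 18.91; v² = 0.1764.
t = (18.91 − 0.50)/0.1764 = 104 days (vs. the pure-advection estimate x/v = 107 d).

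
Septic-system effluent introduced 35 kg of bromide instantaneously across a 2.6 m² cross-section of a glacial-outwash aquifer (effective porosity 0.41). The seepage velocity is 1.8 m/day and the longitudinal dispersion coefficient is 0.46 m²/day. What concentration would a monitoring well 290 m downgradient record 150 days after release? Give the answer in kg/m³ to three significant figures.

0.262 kg/m³

For an instantaneous plane source, C(x,t) = M/(n_e·A·√(4πDt)) · exp(−(x−vt)²/(4Dt)), with n_e·A the pore (flow) area.
Plume center vt = 1.8 × 150 = 270 m, so the well at 290 m is 20 m downgradient of the peak.
√(4πDt) = 29.45 m, giving peak height M/(n_e·A·√(4πDt)) = 35/(0.41 × 2.6 × 29.45) = 1.115 kg/m³.
(x−vt)²/(4Dt) = (20)²/(4 × 0.46 × 150) = 1.449; exp(−1.449) = 0.2348.
C = 1.115 × 0.2348 = 0.262 kg/m³.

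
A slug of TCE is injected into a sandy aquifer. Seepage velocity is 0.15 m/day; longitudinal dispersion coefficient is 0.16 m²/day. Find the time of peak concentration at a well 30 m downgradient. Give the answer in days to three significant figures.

For the 1D instantaneous-source solution, setting ∂C/∂t = 0 at fixed x gives v²t² + 2Dt − x² = 0, so t = (√(D² + v²x²) − D)/v².
√(D² + v²x²) = √(0.16² + 0.15² × 30²) = 4.503; v² = 0.0225.
t = (4.503 − 0.16)/0.0225 = 193 days (vs. the pure-advection estimate x/v = 200 d).

193 days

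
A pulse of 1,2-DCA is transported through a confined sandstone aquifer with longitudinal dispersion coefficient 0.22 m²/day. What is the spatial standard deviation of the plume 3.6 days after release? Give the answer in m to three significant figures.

1.26 m

Dispersive spreading gives a Gaussian with σ² = 2Dt; advection only shifts the center.
σ = √(2 × 0.22 × 3.6) = 1.26 m.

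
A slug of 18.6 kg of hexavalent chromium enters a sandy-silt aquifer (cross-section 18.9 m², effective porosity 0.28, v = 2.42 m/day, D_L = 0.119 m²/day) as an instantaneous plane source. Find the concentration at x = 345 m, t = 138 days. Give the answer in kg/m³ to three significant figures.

0.0383 kg/m³

For an instantaneous plane source, C(x,t) = M/(n_e·A·√(4πDt)) · exp(−(x−vt)²/(4Dt)), with n_e·A the pore (flow) area.
Plume center vt = 2.42 × 138 = 333.96 m, so the well at 345 m is 11.04 m downgradient of the peak.
√(4πDt) = 14.37 m, giving peak height M/(n_e·A·√(4πDt)) = 18.6/(0.28 × 18.9 × 14.37) = 0.2446 kg/m³.
(x−vt)²/(4Dt) = (11.04)²/(4 × 0.119 × 138) = 1.855; exp(−1.855) = 0.1565.
C = 0.2446 × 0.1565 = 0.0383 kg/m³.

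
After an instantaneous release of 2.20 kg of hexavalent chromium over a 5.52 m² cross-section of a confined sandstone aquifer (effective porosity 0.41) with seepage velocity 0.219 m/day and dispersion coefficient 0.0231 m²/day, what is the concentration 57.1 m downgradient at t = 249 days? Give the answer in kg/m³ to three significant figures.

For an instantaneous plane source, C(x,t) = M/(n_e·A·√(4πDt)) · exp(−(x−vt)²/(4Dt)), with n_e·A the pore (flow) area.
Plume center vt = 0.219 × 249 = 54.531 m, so the well at 57.1 m is 2.569 m downgradient of the peak.
√(4πDt) = 8.502 m, giving peak height M/(n_e·A·√(4πDt)) = 2.20/(0.41 × 5.52 × 8.502) = 0.1143 kg/m³.
(x−vt)²/(4Dt) = (2.569)²/(4 × 0.0231 × 249) = 0.2869; exp(−0.2869) = 0.7506.
C = 0.1143 × 0.7506 = 0.0858 kg/m³.

0.0858 kg/m³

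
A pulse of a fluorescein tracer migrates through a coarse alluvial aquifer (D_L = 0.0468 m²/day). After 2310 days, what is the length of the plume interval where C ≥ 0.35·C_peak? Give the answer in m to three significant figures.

42.6 m

The plume is Gaussian with σ = √(2Dt) = √(2 × 0.0468 × 2310) = 14.70 m.
C/C_peak = exp(−Δx²/(2σ²)) = 0.35 ⇒ Δx = σ·√(−2 ln 0.35) = 14.70 × 1.449 = 21.30 m.
Width = 2Δx = 42.6 m.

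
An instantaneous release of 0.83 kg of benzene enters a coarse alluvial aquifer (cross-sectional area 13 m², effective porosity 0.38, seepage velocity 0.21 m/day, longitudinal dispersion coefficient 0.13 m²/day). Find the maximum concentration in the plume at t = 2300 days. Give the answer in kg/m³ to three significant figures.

The peak of an instantaneous 1D plume sits at x = vt; there the Gaussian factor is 1 and C_max = M/(n_e·A·√(4πDt)), where n_e·A is the pore area the mass is dissolved in.
√(4πDt) = √(4π × 0.13 × 2300) = 61.30 m, so C_max = 0.83/(0.38 × 13 × 61.30) = 0.00274 kg/m³.

0.00274 kg/m³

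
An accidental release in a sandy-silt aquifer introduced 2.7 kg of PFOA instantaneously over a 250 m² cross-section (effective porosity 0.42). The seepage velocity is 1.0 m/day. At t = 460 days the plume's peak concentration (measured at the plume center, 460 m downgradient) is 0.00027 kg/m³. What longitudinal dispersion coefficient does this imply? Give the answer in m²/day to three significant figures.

1.57 m²/day

At the plume center C_max = M/(n_e·A·√(4πDt)), so D = M²/(4πt·(n_e·A·C_max)²).
n_e·A·C_max = 0.42 × 250 × 0.00027 = 0.02835 kg/m.
D = 2.7²/(4π × 460 × 0.02835²) = 1.57 m²/day.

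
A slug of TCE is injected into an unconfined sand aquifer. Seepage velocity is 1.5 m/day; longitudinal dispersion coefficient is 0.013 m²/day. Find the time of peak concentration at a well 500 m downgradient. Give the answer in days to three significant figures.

333 days

For the 1D instantaneous-source solution, setting ∂C/∂t = 0 at fixed x gives v²t² + 2Dt − x² = 0, so t = (√(D² + v²x²) − D)/v².
√(D² + v²x²) = √(0.013² + 1.5² × 500²) = 750.0; v² = 2.25.
t = (750.0 − 0.013)/2.25 = 333 days (vs. the pure-advection estimate x/v = 333 d).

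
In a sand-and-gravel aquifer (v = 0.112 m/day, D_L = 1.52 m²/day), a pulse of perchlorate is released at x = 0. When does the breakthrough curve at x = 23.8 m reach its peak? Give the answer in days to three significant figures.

123 days

For the 1D instantaneous-source solution, setting ∂C/∂t = 0 at fixed x gives v²t² + 2Dt − x² = 0, so t = (√(D² + v²x²) − D)/v².
√(D² + v²x²) = √(1.52² + 0.112² × 23.8²) = 3.069; v² = 0.012544.
t = (3.069 − 1.52)/0.012544 = 123 days (vs. the pure-advection estimate x/v = 212 d).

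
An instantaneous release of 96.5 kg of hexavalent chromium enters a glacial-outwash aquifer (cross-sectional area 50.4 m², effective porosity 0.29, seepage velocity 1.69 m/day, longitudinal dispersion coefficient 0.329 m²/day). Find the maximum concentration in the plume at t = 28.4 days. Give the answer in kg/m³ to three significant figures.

The peak of an instantaneous 1D plume sits at x = vt; there the Gaussian factor is 1 and C_max = M/(n_e·A·√(4πDt)), where n_e·A is the pore area the mass is dissolved in.
√(4πDt) = √(4π × 0.329 × 28.4) = 10.84 m, so C_max = 96.5/(0.29 × 50.4 × 10.84) = 0.609 kg/m³.

0.609 kg/m³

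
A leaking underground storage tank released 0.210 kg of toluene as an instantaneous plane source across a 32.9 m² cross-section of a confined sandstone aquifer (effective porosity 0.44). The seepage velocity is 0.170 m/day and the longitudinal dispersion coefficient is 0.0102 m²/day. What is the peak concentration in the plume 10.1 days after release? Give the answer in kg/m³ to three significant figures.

0.0127 kg/m³

The peak of an instantaneous 1D plume sits at x = vt; there the Gaussian factor is 1 and C_max = M/(n_e·A·√(4πDt)), where n_e·A is the pore area the mass is dissolved in.
√(4πDt) = √(4π × 0.0102 × 10.1) = 1.138 m, so C_max = 0.210/(0.44 × 32.9 × 1.138) = 0.0127 kg/m³.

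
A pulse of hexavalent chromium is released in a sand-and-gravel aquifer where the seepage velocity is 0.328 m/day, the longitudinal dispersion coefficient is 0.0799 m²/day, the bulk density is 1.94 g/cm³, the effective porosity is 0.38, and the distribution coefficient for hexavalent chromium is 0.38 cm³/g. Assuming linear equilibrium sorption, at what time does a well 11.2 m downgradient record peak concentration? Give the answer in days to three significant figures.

Retardation factor R = 1 + ρ_b·K_d/n = 1 + 1.94 × 0.38/0.38 = 2.940.
Sorption retards both mechanisms: v_R = v/R = 0.1116 m/day, D_R = D/R = 0.02718 m²/day.
Peak time from v_R²t² + 2D_R t − x² = 0: t = (√(D_R² + v_R²x²) − D_R)/v_R².
√(D_R² + v_R²x²) = √(0.02718² + 0.1116² × 11.2²) = 1.250; v_R² = 0.01245.
t = (1.250 − 0.02718)/0.01245 = 98.2 days.

98.2 days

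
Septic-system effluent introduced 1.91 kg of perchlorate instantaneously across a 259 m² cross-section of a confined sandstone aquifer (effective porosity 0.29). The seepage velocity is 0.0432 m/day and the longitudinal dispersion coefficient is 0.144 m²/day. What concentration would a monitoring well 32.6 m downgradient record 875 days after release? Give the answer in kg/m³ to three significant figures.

0.000606 kg/m³

For an instantaneous plane source, C(x,t) = M/(n_e·A·√(4πDt)) · exp(−(x−vt)²/(4Dt)), with n_e·A the pore (flow) area.
Plume center vt = 0.0432 × 875 = 37.8 m, so the well at 32.6 m is 5.2 m upgradient of the peak.
√(4πDt) = 39.79 m, giving peak height M/(n_e·A·√(4πDt)) = 1.91/(0.29 × 259 × 39.79) = 0.0006391 kg/m³.
(x−vt)²/(4Dt) = (-5.2)²/(4 × 0.144 × 875) = 0.05365; exp(−0.05365) = 0.9478.
C = 0.0006391 × 0.9478 = 0.000606 kg/m³.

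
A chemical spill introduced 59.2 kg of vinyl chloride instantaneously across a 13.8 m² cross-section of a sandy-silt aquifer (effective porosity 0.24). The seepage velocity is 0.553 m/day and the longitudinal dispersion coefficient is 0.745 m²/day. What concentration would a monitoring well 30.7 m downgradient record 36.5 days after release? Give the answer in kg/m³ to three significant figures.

0.350 kg/m³

For an instantaneous plane source, C(x,t) = M/(n_e·A·√(4πDt)) · exp(−(x−vt)²/(4Dt)), with n_e·A the pore (flow) area.
Plume center vt = 0.553 × 36.5 = 20.1845 m, so the well at 30.7 m is 10.5155 m downgradient of the peak.
√(4πDt) = 18.49 m, giving peak height M/(n_e·A·√(4πDt)) = 59.2/(0.24 × 13.8 × 18.49) = 0.9667 kg/m³.
(x−vt)²/(4Dt) = (10.5155)²/(4 × 0.745 × 36.5) = 1.017; exp(−1.017) = 0.3617.
C = 0.9667 × 0.3617 = 0.350 kg/m³.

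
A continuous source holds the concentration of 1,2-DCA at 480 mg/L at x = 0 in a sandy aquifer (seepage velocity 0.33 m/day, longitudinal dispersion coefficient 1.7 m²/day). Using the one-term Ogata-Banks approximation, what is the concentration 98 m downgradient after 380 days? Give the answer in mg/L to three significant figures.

373 mg/L

For a continuous step input, C/C₀ ≈ ½·erfc((x−vt)/(2√(Dt))).
vt = 0.33 × 380 = 125.4 m and 2√(Dt) = 2√(1.7 × 380) = 50.83 m.
Argument (x−vt)/(2√(Dt)) = (98 − 125.4)/50.83 = -0.5391; ½·erfc(-0.5391) = 0.7771.
C = 480 × 0.7771 = 373 mg/L.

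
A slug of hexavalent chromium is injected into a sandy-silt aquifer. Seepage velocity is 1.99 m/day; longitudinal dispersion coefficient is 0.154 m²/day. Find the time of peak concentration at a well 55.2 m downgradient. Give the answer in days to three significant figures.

27.7 days

For the 1D instantaneous-source solution, setting ∂C/∂t = 0 at fixed x gives v²t² + 2Dt − x² = 0, so t = (√(D² + v²x²) − D)/v².
√(D² + v²x²) = √(0.154² + 1.99² × 55.2²) = 109.8; v² = 3.9601.
t = (109.8 − 0.154)/3.9601 = 27.7 days (vs. the pure-advection estimate x/v = 27.7 d).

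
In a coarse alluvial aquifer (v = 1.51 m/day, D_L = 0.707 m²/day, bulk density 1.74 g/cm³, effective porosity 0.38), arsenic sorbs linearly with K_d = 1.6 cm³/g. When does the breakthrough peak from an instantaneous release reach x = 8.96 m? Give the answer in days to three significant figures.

46.9 days

Retardation factor R = 1 + ρ_b·K_d/n = 1 + 1.74 × 1.6/0.38 = 8.326.
Sorption retards both mechanisms: v_R = v/R = 0.1814 m/day, D_R = D/R = 0.08491 m²/day.
Peak time from v_R²t² + 2D_R t − x² = 0: t = (√(D_R² + v_R²x²) − D_R)/v_R².
√(D_R² + v_R²x²) = √(0.08491² + 0.1814² × 8.96²) = 1.628; v_R² = 0.03291.
t = (1.628 − 0.08491)/0.03291 = 46.9 days.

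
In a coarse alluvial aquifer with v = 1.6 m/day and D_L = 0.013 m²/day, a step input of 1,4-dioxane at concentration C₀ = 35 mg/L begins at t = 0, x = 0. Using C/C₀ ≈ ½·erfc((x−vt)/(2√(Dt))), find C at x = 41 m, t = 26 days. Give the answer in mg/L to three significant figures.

26.9 mg/L

For a continuous step input, C/C₀ ≈ ½·erfc((x−vt)/(2√(Dt))).
vt = 1.6 × 26 = 41.6 m and 2√(Dt) = 2√(0.013 × 26) = 1.163 m.
Argument (x−vt)/(2√(Dt)) = (41 − 41.6)/1.163 = -0.5159; ½·erfc(-0.5159) = 0.7672.
C = 35 × 0.7672 = 26.9 mg/L.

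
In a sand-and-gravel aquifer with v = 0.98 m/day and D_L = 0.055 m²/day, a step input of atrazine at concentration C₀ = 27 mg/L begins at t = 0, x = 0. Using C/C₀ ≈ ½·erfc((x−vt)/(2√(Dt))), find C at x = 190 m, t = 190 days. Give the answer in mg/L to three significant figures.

5.48 mg/L

For a continuous step input, C/C₀ ≈ ½·erfc((x−vt)/(2√(Dt))).
vt = 0.98 × 190 = 186.2 m and 2√(Dt) = 2√(0.055 × 190) = 6.465 m.
Argument (x−vt)/(2√(Dt)) = (190 − 186.2)/6.465 = 0.5878; ½·erfc(0.5878) = 0.2029.
C = 27 × 0.2029 = 5.48 mg/L.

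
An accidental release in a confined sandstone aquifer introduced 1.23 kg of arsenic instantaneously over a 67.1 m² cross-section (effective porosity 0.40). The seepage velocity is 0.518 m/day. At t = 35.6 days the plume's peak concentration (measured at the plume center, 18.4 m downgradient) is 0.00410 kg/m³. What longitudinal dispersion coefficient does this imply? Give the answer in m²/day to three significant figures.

0.279 m²/day

At the plume center C_max = M/(n_e·A·√(4πDt)), so D = M²/(4πt·(n_e·A·C_max)²).
n_e·A·C_max = 0.40 × 67.1 × 0.00410 = 0.1100 kg/m.
D = 1.23²/(4π × 35.6 × 0.1100²) = 0.279 m²/day.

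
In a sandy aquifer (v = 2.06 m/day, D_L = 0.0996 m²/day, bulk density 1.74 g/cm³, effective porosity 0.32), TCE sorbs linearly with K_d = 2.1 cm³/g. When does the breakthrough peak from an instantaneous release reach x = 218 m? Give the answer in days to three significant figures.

1310 days

Retardation factor R = 1 + ρ_b·K_d/n = 1 + 1.74 × 2.1/0.32 = 12.42.
Sorption retards both mechanisms: v_R = v/R = 0.1659 m/day, D_R = D/R = 0.008019 m²/day.
Peak time from v_R²t² + 2D_R t − x² = 0: t = (√(D_R² + v_R²x²) − D_R)/v_R².
√(D_R² + v_R²x²) = √(0.008019² + 0.1659² × 218²) = 36.17; v_R² = 0.02752.
t = (36.17 − 0.008019)/0.02752 = 1310 days.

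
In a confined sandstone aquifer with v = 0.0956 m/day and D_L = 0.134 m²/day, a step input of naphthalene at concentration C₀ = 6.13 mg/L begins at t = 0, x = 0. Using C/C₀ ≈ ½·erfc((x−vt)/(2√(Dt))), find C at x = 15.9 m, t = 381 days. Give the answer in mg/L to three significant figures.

6.00 mg/L

For a continuous step input, C/C₀ ≈ ½·erfc((x−vt)/(2√(Dt))).
vt = 0.0956 × 381 = 36.4236 m and 2√(Dt) = 2√(0.134 × 381) = 14.29 m.
Argument (x−vt)/(2√(Dt)) = (15.9 − 36.4236)/14.29 = -1.436; ½·erfc(-1.436) = 0.9789.
C = 6.13 × 0.9789 = 6.00 mg/L.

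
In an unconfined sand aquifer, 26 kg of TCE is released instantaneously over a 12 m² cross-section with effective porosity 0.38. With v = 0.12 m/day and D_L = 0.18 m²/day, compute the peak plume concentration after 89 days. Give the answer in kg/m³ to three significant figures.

0.402 kg/m³

The peak of an instantaneous 1D plume sits at x = vt; there the Gaussian factor is 1 and C_max = M/(n_e·A·√(4πDt)), where n_e·A is the pore area the mass is dissolved in.
√(4πDt) = √(4π × 0.18 × 89) = 14.19 m, so C_max = 26/(0.38 × 12 × 14.19) = 0.402 kg/m³.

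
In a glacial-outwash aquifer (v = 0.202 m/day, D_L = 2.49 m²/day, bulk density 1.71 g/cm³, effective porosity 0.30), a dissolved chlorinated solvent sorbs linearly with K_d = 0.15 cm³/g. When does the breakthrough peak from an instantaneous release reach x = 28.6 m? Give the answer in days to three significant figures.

173 days

Retardation factor R = 1 + ρ_b·K_d/n = 1 + 1.71 × 0.15/0.30 = 1.855.
Sorption retards both mechanisms: v_R = v/R = 0.1089 m/day, D_R = D/R = 1.342 m²/day.
Peak time from v_R²t² + 2D_R t − x² = 0: t = (√(D_R² + v_R²x²) − D_R)/v_R².
√(D_R² + v_R²x²) = √(1.342² + 0.1089² × 28.6²) = 3.391; v_R² = 0.01186.
t = (3.391 − 1.342)/0.01186 = 173 days.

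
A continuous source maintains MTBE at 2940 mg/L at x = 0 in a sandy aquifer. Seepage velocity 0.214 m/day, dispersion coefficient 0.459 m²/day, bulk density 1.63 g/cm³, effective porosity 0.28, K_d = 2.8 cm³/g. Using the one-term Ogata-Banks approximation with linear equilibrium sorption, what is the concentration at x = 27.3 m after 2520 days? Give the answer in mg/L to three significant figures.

Retardation factor R = 1 + ρ_b·K_d/n = 1 + 1.63 × 2.8/0.28 = 17.30.
Sorption retards both mechanisms: v_R = v/R = 0.01237 m/day, D_R = D/R = 0.02653 m²/day.
v_R·t = 0.01237 × 2520 = 31.1724 m; 2√(D_R t) = 16.35 m; argument = (27.3 − 31.1724)/16.35 = -0.2368.
C = C₀ × ½·erfc(-0.2368) = 2940 × 0.6311 = 1860 mg/L.

1860 mg/L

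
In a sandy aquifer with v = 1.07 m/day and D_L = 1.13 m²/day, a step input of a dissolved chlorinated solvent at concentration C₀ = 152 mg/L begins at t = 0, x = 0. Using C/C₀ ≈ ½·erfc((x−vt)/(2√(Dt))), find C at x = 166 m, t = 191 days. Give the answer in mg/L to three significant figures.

For a continuous step input, C/C₀ ≈ ½·erfc((x−vt)/(2√(Dt))).
vt = 1.07 × 191 = 204.37 m and 2√(Dt) = 2√(1.13 × 191) = 29.38 m.
Argument (x−vt)/(2√(Dt)) = (166 − 204.37)/29.38 = -1.306; ½·erfc(-1.306) = 0.9676.
C = 152 × 0.9676 = 147 mg/L.

147 mg/L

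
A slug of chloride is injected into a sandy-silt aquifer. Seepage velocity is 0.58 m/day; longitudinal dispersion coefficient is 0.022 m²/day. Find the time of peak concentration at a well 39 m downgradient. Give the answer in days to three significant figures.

For the 1D instantaneous-source solution, setting ∂C/∂t = 0 at fixed x gives v²t² + 2Dt − x² = 0, so t = (√(D² + v²x²) − D)/v².
√(D² + v²x²) = √(0.022² + 0.58² × 39²) = 22.62; v² = 0.3364.
t = (22.62 − 0.022)/0.3364 = 67.2 days (vs. the pure-advection estimate x/v = 67.2 d).

67.2 days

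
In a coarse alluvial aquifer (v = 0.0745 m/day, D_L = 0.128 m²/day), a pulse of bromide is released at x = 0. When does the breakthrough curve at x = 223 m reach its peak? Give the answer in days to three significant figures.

For the 1D instantaneous-source solution, setting ∂C/∂t = 0 at fixed x gives v²t² + 2Dt − x² = 0, so t = (√(D² + v²x²) − D)/v².
√(D² + v²x²) = √(0.128² + 0.0745² × 223²) = 16.61; v² = 0.00555025.
t = (16.61 − 0.128)/0.00555025 = 2970 days (vs. the pure-advection estimate x/v = 2990 d).

2970 days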